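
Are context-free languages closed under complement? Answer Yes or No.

CFLs are closed under union, so if they were also closed under complement they would be closed under intersection by De Morgan (L₁ ∩ L₂ is the complement of the union of the complements). But {aⁿbⁿcᵐ} ∩ {aᵐbⁿcⁿ} = {aⁿbⁿcⁿ} is not context-free although both operands are.

No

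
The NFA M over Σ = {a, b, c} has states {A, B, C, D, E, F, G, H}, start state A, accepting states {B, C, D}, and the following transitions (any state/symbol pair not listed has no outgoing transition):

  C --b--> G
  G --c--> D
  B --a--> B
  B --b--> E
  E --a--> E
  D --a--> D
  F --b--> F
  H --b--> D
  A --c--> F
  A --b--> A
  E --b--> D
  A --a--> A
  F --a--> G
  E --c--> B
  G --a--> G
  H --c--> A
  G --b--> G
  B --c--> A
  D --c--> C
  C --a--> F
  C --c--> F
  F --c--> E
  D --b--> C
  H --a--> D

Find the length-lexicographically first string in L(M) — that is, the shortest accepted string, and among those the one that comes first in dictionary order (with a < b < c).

cac

A breadth-first search from A reaches an accepting state first via the path A → F → G → D on input cac.
No string of length < 3 is accepted (BFS exhausts all shorter strings without reaching an accepting state), and cac is the lexicographically least accepting string of length 3.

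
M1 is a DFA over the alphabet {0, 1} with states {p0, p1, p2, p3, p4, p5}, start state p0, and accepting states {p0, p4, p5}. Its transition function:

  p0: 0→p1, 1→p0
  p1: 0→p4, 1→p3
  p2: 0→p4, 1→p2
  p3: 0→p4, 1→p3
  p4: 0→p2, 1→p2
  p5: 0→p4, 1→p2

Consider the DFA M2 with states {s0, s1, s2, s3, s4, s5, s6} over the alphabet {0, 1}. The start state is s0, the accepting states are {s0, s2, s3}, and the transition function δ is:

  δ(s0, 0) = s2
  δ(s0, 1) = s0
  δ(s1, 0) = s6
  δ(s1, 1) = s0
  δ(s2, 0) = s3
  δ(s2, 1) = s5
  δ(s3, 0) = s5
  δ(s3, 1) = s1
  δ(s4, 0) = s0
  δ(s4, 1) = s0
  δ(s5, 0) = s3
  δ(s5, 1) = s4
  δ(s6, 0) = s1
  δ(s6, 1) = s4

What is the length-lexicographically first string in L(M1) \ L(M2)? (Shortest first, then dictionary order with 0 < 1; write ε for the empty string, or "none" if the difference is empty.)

0010

The string 0010 is accepted by M1 but not by M2.
No shorter string lies in the difference, and 0010 is the lexicographically first length-4 string in L(M1) \ L(M2).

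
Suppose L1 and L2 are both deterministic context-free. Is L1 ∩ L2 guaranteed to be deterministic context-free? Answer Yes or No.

No

DCFLs are closed under complement (normalise the DPDA to read all of its input, then flip the verdict). If they were also closed under intersection, De Morgan would make them closed under union; but {aⁿbⁿ : n≥0} and {aⁿb²ⁿ : n≥0} are DCFLs (push the a's; pop one per b, respectively one per two b's) whose union no deterministic PDA accepts: a DPDA for it would have a single run on aⁿb²ⁿ, accepting after the prefix aⁿbⁿ and accepting again after n more b's; an ordinary PDA that simulates it on a's and b's and, at any moment when it is accepting, may switch to reading only a fresh letter c while feeding each c to the simulation as a b, would accept aⁱbʲcᵏ (k≥1) exactly when both aⁱbʲ and aⁱbʲ⁺ᵏ are in the language, i.e. its language intersected with the regular set a*b*c⁺ would be exactly {aⁿbⁿcⁿ : n≥1} — impossible, since context-free languages are closed under intersection with regular sets and {aⁿbⁿcⁿ} is not context-free.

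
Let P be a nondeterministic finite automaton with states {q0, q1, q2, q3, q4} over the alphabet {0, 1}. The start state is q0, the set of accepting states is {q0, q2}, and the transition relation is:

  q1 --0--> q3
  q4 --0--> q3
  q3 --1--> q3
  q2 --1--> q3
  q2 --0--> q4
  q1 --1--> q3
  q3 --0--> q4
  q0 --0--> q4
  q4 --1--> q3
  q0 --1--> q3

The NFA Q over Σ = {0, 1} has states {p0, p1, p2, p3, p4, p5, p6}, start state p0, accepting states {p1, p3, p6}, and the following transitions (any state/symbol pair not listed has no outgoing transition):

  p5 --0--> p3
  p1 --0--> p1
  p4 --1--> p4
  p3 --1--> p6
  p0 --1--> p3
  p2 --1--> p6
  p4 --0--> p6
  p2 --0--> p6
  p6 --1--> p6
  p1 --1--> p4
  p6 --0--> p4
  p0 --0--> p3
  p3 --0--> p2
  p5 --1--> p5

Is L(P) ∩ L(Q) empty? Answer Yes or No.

Exploring the product automaton P × Q from the start pair (q0, p0), following both machines on each input symbol, reaches 9 state pairs: (q0, p0), (q4, p3), (q3, p3), (q3, p2), (q3, p6), (q4, p2), (q4, p6), (q4, p4), (q3, p4).
P accepts in {q0, q2} and Q accepts in {p1, p3, p6}; no reachable pair has both components accepting, so no string drives both machines to acceptance simultaneously and L(P) ∩ L(Q) = ∅.
So no string is accepted by both, and the intersection is empty.

Yes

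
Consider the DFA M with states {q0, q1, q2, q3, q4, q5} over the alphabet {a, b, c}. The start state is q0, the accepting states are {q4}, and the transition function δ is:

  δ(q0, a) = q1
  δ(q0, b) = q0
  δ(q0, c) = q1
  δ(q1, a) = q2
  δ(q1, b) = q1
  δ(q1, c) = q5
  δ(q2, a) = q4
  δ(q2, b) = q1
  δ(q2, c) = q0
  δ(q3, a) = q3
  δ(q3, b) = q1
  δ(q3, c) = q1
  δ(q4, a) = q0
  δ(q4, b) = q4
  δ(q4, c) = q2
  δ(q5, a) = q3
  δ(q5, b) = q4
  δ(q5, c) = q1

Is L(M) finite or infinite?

infinite

State q0 is reachable from the start and can reach an accepting state, and it lies on the cycle q0 → q0.
Traversing that cycle any number of times yields accepted strings of unbounded length, so the language is infinite.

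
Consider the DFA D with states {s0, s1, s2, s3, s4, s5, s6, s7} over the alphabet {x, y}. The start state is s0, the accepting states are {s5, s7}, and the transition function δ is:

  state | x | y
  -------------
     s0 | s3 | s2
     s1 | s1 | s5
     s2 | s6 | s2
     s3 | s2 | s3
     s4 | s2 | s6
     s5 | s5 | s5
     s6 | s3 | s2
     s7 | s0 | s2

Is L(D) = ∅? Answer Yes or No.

The states reachable from the start state are {s0, s2, s3, s6}.
None of the accepting states {s5, s7} is reachable, so no string is accepted and L(D) = ∅.

Yes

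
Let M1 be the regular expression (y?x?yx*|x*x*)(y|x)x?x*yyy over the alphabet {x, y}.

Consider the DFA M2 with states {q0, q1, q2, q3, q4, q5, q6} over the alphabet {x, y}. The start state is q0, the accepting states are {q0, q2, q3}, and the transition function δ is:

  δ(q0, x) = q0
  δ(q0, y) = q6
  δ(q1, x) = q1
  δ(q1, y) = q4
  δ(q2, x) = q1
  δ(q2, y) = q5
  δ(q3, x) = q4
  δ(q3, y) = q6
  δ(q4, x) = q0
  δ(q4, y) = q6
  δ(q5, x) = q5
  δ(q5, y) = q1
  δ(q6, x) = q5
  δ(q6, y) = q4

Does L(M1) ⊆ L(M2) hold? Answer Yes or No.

No

The string xyyy is in L(M1) but not in L(M2).
So L(M1) ⊄ L(M2).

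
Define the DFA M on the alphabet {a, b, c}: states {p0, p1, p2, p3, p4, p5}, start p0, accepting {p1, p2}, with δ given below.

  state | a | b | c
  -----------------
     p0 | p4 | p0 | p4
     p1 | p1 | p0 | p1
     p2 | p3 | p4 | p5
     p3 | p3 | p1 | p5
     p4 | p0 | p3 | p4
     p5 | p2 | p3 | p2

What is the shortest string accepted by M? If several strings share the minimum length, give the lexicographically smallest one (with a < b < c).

abb

A breadth-first search from p0 reaches an accepting state first via the path p0 → p4 → p3 → p1 on input abb.
No string of length < 3 is accepted (BFS exhausts all shorter strings without reaching an accepting state), and abb is the lexicographically least accepting string of length 3.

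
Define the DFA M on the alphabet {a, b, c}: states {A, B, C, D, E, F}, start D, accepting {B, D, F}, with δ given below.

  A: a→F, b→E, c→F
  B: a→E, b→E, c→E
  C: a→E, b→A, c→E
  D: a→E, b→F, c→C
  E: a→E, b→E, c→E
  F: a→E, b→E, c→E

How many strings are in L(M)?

The useful subgraph on states {A, C, D, F} is acyclic, so L(M) is finite; the longest accepting path visits 4 useful states, giving maximum string length 3.
Counting accepting paths from D by length: 1 of length 0, 1 of length 1, 2 of length 3. Total 4.

4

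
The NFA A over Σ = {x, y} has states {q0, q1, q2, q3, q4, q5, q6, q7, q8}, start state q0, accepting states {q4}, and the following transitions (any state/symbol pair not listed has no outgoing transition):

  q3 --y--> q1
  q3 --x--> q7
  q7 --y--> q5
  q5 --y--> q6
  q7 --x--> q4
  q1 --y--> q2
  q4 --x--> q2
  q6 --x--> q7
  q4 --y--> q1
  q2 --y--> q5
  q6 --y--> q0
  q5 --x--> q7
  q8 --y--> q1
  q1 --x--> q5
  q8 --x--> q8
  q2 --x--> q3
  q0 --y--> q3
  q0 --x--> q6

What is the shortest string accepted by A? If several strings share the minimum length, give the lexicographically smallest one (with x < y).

A breadth-first search from q0 reaches an accepting state first via the path q0 → q6 → q7 → q4 on input xxx.
No string of length < 3 is accepted (BFS exhausts all shorter strings without reaching an accepting state), and xxx is the lexicographically least accepting string of length 3.

xxx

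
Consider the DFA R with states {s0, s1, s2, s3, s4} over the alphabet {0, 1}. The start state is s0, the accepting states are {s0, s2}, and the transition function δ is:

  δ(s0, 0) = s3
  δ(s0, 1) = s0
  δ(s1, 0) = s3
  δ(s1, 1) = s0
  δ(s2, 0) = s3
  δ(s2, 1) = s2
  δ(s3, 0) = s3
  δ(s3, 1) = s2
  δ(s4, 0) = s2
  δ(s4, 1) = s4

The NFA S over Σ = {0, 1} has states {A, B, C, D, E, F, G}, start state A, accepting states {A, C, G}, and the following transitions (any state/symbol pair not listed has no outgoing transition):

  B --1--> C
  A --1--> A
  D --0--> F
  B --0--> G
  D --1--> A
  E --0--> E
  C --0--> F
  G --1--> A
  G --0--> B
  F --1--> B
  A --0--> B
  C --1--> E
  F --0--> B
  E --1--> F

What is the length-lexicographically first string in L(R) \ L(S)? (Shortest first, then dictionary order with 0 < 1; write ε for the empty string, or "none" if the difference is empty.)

011

The string 011 is accepted by R but not by S.
No shorter string lies in the difference, and 011 is the lexicographically first length-3 string in L(R) \ L(S).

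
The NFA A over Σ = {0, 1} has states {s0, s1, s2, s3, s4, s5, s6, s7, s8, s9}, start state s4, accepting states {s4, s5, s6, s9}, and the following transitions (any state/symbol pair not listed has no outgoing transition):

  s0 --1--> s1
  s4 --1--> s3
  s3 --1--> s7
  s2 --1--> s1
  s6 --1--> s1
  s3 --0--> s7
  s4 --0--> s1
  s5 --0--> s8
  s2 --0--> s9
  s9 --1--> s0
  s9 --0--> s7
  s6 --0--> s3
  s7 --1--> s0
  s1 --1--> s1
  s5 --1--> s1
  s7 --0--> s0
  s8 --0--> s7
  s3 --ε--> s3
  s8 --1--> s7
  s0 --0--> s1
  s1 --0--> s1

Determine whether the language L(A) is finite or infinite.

finite

The useful states (reachable from s4 and able to reach an accepting state) are {s4}.
Restricted to these states the transition graph has no cycle, so every accepting path has bounded length and L is finite.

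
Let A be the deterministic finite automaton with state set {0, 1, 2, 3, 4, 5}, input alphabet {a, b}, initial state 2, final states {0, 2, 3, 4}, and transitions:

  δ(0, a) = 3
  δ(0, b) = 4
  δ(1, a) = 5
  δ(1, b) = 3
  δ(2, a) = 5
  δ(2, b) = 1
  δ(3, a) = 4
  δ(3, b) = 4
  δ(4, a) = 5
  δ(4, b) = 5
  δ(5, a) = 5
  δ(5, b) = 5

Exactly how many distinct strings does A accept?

4

The useful subgraph on states {1, 2, 3, 4} is acyclic, so L(A) is finite; the longest accepting path visits 4 useful states, giving maximum string length 3.
Counting accepting paths from 2 by length: 1 of length 0, 1 of length 2, 2 of length 3. Total 4.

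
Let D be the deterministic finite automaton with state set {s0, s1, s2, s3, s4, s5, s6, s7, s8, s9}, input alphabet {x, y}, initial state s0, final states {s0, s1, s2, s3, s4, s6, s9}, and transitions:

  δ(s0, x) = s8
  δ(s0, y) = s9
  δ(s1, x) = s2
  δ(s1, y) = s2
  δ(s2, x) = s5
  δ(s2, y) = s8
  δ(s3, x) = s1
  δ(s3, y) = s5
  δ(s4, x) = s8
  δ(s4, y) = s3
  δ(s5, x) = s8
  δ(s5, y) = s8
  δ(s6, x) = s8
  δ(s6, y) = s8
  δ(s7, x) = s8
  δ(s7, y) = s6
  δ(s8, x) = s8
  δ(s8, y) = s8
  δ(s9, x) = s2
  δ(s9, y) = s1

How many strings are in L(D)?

6

The useful subgraph on states {s0, s1, s2, s9} is acyclic, so L(D) is finite; the longest accepting path visits 4 useful states, giving maximum string length 3.
Counting accepting paths from s0 by length: 1 of length 0, 1 of length 1, 2 of length 2, 2 of length 3. Total 6.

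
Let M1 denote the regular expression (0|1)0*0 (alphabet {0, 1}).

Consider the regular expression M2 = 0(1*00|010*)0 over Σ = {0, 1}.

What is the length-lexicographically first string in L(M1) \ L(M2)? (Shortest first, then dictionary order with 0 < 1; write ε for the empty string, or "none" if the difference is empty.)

The string 00 is accepted by M1 but not by M2.
No shorter string lies in the difference, and 00 is the lexicographically first length-2 string in L(M1) \ L(M2).

00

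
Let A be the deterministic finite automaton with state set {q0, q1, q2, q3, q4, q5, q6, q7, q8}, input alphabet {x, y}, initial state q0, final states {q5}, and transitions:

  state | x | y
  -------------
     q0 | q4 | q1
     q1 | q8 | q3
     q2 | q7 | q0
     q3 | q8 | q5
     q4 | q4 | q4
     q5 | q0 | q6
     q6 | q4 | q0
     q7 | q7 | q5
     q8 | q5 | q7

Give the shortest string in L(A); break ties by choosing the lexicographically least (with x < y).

yxx

A breadth-first search from q0 reaches an accepting state first via the path q0 → q1 → q8 → q5 on input yxx.
No string of length < 3 is accepted (BFS exhausts all shorter strings without reaching an accepting state), and yxx is the lexicographically least accepting string of length 3.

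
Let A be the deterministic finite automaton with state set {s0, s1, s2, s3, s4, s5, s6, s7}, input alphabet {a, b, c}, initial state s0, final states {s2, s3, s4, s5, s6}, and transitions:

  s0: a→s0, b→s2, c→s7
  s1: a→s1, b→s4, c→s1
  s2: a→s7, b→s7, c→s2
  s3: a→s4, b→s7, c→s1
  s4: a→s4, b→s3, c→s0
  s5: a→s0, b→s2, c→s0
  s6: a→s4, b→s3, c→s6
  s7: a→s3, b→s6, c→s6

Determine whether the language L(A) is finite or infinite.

State s0 is reachable from the start and can reach an accepting state, and it lies on the cycle s0 → s0.
Traversing that cycle any number of times yields accepted strings of unbounded length, so the language is infinite.

infinite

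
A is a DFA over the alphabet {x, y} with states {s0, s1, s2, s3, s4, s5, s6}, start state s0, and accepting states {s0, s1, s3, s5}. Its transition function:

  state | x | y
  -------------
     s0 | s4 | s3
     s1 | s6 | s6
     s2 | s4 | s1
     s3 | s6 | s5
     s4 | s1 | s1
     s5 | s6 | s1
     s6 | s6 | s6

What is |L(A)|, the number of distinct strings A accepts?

The useful subgraph on states {s0, s1, s3, s4, s5} is acyclic, so L(A) is finite; the longest accepting path visits 4 useful states, giving maximum string length 3.
Counting accepting paths from s0 by length: 1 of length 0, 1 of length 1, 3 of length 2, 1 of length 3. Total 6.

6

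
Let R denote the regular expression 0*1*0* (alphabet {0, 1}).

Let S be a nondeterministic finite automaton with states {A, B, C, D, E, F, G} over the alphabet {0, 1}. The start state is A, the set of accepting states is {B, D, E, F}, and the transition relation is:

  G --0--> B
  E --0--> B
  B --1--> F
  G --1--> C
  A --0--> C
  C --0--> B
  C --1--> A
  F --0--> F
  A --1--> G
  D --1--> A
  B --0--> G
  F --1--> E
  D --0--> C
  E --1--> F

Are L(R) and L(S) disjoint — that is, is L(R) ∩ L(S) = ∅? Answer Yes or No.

No

The string 00 is accepted by both R and S.
Hence L(R) ∩ L(S) ≠ ∅.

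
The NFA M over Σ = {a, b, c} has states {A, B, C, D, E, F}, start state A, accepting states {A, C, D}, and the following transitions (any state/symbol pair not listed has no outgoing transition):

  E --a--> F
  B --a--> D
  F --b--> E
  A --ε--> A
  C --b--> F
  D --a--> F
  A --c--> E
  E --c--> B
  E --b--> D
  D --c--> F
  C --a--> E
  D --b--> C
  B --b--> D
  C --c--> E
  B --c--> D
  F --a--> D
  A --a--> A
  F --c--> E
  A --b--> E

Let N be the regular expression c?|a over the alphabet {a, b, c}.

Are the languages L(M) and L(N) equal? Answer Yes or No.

The string aa is accepted by M but rejected by N.
So L(M) ≠ L(N).

No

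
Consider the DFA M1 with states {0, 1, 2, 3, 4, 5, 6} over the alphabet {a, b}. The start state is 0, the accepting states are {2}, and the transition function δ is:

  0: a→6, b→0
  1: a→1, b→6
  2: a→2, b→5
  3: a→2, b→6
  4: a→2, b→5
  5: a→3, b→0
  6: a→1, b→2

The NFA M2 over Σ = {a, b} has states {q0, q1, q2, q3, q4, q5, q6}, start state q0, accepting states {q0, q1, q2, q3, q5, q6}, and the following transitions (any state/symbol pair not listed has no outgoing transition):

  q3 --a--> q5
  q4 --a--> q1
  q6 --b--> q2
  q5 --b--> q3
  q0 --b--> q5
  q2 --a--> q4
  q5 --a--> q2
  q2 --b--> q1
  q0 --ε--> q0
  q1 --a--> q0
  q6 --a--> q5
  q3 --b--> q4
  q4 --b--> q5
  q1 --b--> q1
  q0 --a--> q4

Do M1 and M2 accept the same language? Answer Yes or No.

No

The string abaa is accepted by M1 but rejected by M2.
So L(M1) ≠ L(M2).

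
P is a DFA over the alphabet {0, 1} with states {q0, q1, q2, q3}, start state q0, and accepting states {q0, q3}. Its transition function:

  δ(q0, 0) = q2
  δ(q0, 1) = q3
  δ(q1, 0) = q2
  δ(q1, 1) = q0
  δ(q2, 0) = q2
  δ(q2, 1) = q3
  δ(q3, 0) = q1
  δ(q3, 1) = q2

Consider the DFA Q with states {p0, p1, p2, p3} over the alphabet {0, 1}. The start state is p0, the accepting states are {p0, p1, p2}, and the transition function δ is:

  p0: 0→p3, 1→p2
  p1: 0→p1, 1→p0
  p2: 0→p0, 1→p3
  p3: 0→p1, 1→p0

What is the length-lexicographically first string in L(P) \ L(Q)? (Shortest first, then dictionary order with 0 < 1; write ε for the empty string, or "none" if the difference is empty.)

0111

The string 0111 is accepted by P but not by Q.
No shorter string lies in the difference, and 0111 is the lexicographically first length-4 string in L(P) \ L(Q).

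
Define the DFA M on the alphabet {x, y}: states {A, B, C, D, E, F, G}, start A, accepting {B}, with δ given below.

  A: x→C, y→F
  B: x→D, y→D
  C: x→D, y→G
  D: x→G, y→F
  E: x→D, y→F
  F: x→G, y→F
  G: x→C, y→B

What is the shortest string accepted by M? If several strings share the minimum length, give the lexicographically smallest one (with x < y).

xyy

A breadth-first search from A reaches an accepting state first via the path A → C → G → B on input xyy.
No string of length < 3 is accepted (BFS exhausts all shorter strings without reaching an accepting state), and xyy is the lexicographically least accepting string of length 3.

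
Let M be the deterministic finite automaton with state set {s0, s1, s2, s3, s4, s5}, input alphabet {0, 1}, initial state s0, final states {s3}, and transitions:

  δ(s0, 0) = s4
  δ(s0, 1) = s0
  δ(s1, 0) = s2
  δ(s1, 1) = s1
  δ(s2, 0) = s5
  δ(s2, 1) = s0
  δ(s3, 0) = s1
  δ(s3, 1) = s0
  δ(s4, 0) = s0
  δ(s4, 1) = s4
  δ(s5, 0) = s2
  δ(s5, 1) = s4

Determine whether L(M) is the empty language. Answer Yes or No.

Yes

The states reachable from the start state are {s0, s4}.
None of the accepting states {s3} is reachable, so no string is accepted and L(M) = ∅.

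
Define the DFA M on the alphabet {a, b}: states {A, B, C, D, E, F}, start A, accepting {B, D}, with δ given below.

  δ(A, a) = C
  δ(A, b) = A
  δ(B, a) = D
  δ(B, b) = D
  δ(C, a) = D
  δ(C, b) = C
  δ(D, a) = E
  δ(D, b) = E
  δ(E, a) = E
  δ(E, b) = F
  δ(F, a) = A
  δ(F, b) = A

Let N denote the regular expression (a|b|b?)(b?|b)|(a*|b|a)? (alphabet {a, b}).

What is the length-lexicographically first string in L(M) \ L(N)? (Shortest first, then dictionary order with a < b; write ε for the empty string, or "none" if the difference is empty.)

aba

The string aba is accepted by M but not by N.
No shorter string lies in the difference, and aba is the lexicographically first length-3 string in L(M) \ L(N).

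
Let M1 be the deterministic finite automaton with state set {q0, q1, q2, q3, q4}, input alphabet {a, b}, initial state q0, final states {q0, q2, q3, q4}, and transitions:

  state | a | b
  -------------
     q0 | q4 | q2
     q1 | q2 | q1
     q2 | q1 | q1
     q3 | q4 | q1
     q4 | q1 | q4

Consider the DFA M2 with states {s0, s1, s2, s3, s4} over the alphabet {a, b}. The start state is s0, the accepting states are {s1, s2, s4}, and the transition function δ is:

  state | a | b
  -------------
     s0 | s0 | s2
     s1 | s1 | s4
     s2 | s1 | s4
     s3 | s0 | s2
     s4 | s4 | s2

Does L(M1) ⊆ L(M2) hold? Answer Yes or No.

The empty string ε is in L(M1) but not in L(M2).
So L(M1) ⊄ L(M2).

No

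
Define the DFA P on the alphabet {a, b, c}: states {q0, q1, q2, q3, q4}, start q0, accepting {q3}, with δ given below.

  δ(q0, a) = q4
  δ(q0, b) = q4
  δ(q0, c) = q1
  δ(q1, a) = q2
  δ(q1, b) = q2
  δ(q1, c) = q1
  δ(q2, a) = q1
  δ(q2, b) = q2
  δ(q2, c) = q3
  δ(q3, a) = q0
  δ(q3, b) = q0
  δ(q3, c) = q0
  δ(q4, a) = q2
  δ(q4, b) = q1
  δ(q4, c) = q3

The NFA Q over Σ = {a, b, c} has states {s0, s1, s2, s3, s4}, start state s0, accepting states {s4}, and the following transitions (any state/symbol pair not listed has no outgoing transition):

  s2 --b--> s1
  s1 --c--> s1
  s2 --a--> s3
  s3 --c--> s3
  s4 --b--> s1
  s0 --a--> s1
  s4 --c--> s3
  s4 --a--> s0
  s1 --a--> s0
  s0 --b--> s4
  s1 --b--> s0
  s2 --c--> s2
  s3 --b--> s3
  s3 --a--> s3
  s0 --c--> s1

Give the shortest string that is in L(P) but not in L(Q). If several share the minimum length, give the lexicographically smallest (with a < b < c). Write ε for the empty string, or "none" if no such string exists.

The string ac is accepted by P but not by Q.
No shorter string lies in the difference, and ac is the lexicographically first length-2 string in L(P) \ L(Q).

ac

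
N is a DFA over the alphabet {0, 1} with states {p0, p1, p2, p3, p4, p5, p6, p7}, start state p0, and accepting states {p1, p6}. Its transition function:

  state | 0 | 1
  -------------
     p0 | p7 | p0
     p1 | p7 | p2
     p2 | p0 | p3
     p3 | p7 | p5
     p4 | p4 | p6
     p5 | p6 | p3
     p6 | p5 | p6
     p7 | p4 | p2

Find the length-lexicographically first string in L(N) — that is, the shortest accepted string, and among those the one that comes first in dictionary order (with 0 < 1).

A breadth-first search from p0 reaches an accepting state first via the path p0 → p7 → p4 → p6 on input 001.
No string of length < 3 is accepted (BFS exhausts all shorter strings without reaching an accepting state), and 001 is the lexicographically least accepting string of length 3.

001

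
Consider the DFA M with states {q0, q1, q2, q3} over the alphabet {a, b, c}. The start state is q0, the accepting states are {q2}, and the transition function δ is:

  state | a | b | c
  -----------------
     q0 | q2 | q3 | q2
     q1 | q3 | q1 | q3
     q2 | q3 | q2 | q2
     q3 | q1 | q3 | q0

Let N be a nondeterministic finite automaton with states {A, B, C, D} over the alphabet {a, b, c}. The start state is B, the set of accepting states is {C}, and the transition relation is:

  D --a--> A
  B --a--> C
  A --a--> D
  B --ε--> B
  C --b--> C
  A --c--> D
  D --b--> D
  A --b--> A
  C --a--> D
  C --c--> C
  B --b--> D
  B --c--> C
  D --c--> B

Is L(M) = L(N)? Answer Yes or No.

Exploring the product automaton M × N from the start pair (q0, B), following both machines on each input symbol, reaches 4 state pairs: (q0, B), (q2, C), (q3, D), (q1, A).
M accepts in {q2} and N accepts in {C}. In every reachable pair the two components are either both accepting — (q2, C) — or both non-accepting, so no string is accepted by exactly one of the machines: L(M) \ L(N) and L(N) \ L(M) are both empty.
Hence every string is accepted by M iff it is accepted by N, and the two languages coincide.

Yes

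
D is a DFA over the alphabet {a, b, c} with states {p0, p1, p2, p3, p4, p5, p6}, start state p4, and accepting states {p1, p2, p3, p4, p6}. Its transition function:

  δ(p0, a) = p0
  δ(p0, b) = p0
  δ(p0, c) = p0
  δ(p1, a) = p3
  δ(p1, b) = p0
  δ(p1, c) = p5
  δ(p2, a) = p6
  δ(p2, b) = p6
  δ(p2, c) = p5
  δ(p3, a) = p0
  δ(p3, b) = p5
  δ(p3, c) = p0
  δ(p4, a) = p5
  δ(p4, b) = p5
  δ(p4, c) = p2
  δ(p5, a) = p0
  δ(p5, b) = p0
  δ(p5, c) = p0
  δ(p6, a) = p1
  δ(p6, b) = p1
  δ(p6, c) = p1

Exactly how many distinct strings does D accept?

The useful subgraph on states {p1, p2, p3, p4, p6} is acyclic, so L(D) is finite; the longest accepting path visits 5 useful states, giving maximum string length 4.
Counting accepting paths from p4 by length: 1 of length 0, 1 of length 1, 2 of length 2, 6 of length 3, 6 of length 4. Total 16.

16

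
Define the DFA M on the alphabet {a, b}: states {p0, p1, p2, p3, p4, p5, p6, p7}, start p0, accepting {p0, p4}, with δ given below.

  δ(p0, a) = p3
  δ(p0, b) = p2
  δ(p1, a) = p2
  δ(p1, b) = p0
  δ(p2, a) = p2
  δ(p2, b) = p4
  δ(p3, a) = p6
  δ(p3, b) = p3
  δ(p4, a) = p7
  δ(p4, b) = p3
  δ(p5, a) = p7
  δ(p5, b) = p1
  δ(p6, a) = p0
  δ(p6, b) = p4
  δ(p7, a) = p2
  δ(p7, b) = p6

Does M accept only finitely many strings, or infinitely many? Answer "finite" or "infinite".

State p2 is reachable from the start and can reach an accepting state, and it lies on the cycle p2 → p2.
Traversing that cycle any number of times yields accepted strings of unbounded length, so the language is infinite.

infinite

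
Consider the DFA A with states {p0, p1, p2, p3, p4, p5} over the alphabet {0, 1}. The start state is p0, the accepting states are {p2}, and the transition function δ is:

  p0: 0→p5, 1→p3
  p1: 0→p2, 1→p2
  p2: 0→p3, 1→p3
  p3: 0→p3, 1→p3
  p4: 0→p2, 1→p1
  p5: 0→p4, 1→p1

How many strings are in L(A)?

5

The useful subgraph on states {p0, p1, p2, p4, p5} is acyclic, so L(A) is finite; the longest accepting path visits 5 useful states, giving maximum string length 4.
Counting accepting paths from p0 by length: 3 of length 3, 2 of length 4. Total 5.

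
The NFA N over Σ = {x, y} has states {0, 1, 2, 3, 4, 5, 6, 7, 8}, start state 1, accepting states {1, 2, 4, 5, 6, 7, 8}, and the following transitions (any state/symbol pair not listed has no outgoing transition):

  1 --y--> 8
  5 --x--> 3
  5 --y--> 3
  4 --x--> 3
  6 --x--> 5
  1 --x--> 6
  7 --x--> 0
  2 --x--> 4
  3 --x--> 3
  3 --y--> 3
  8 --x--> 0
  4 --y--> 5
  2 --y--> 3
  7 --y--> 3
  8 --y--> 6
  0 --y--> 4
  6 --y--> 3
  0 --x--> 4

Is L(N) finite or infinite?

The useful states (reachable from 1 and able to reach an accepting state) are {0, 1, 4, 5, 6, 8}.
Restricted to these states the transition graph has no cycle, so every accepting path has bounded length and L is finite.

finite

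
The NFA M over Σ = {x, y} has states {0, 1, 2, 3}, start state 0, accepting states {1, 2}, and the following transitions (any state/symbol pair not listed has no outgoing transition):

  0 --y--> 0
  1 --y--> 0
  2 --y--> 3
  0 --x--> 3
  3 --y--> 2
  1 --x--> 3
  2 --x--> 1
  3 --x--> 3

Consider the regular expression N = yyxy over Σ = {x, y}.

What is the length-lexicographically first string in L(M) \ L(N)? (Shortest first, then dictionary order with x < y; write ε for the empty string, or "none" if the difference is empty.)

The string xy is accepted by M but not by N.
No shorter string lies in the difference, and xy is the lexicographically first length-2 string in L(M) \ L(N).

xy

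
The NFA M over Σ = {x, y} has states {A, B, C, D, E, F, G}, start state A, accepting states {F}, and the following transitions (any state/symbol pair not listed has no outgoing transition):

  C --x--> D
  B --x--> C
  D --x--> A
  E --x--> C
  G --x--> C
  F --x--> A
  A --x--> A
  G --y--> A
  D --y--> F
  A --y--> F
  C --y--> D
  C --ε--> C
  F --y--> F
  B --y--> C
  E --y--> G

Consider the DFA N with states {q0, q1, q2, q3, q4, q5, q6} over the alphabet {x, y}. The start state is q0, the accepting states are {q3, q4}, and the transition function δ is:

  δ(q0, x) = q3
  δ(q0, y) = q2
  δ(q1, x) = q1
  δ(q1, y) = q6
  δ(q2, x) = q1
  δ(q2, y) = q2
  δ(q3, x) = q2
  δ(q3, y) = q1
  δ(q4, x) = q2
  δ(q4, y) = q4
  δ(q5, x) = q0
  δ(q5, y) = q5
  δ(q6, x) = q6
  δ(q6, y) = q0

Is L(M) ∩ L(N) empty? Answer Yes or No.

Exploring the product automaton M × N from the start pair (A, q0), following both machines on each input symbol, reaches 9 state pairs: (A, q0), (A, q3), (F, q2), (A, q2), (F, q1), (A, q1), (F, q6), (A, q6), (F, q0).
M accepts in {F} and N accepts in {q3, q4}; no reachable pair has both components accepting, so no string drives both machines to acceptance simultaneously and L(M) ∩ L(N) = ∅.
So no string is accepted by both, and the intersection is empty.

Yes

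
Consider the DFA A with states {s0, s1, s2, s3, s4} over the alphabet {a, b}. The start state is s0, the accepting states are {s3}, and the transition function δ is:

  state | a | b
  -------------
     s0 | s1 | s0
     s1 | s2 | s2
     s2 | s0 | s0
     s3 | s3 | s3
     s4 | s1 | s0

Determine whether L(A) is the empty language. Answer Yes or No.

Yes

The states reachable from the start state are {s0, s1, s2}.
None of the accepting states {s3} is reachable, so no string is accepted and L(A) = ∅.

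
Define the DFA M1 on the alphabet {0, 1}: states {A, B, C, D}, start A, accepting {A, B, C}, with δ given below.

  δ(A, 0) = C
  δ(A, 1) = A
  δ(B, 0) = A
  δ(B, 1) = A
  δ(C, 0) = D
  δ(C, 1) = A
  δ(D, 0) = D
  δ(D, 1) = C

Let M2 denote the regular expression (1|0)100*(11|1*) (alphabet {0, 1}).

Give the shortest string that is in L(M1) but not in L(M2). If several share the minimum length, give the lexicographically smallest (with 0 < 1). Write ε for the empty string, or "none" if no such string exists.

ε

The empty string ε is accepted by M1 but not by M2.
Since ε is the unique shortest string, it is the required witness.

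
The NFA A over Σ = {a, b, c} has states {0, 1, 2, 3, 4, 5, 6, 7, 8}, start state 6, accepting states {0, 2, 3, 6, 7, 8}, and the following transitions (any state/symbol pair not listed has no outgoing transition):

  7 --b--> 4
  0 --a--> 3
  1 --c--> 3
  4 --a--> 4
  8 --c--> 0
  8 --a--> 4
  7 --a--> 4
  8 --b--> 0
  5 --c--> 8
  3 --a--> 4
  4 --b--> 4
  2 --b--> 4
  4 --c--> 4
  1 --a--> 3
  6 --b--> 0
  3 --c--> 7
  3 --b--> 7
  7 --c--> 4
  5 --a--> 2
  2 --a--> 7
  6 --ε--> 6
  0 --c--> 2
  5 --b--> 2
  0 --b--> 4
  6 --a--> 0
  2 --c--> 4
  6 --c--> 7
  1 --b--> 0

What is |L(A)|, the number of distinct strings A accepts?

14

The useful subgraph on states {0, 2, 3, 6, 7} is acyclic, so L(A) is finite; the longest accepting path visits 4 useful states, giving maximum string length 3.
Counting accepting paths from 6 by length: 1 of length 0, 3 of length 1, 4 of length 2, 6 of length 3. Total 14.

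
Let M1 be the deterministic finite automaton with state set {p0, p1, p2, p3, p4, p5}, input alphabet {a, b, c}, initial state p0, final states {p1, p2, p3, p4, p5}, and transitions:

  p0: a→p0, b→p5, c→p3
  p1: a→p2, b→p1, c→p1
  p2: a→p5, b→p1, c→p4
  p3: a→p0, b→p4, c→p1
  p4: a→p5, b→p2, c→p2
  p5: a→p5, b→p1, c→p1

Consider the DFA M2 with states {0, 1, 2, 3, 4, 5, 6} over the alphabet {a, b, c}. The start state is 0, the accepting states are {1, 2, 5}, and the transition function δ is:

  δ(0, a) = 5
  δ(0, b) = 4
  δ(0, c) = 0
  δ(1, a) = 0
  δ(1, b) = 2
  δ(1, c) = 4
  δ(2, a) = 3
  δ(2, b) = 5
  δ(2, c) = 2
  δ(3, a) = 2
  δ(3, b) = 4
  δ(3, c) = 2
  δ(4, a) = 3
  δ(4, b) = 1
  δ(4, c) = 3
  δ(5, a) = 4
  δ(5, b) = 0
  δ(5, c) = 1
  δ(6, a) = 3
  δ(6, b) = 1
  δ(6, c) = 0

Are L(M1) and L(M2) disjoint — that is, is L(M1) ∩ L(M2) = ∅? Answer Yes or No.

No

The string ac is accepted by both M1 and M2.
Hence L(M1) ∩ L(M2) ≠ ∅.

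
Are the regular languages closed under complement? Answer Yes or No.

Take a complete DFA for L and swap accepting and non-accepting states; the resulting DFA accepts exactly Σ* \ L.
So the regular languages are closed under complement.

Yes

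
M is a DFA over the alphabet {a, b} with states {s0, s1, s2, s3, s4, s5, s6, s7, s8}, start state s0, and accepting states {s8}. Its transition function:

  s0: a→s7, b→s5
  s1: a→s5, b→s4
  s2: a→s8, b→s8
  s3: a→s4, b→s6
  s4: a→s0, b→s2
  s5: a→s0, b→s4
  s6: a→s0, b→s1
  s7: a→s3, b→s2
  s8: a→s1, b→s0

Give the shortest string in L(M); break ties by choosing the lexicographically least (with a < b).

A breadth-first search from s0 reaches an accepting state first via the path s0 → s7 → s2 → s8 on input aba.
No string of length < 3 is accepted (BFS exhausts all shorter strings without reaching an accepting state), and aba is the lexicographically least accepting string of length 3.

aba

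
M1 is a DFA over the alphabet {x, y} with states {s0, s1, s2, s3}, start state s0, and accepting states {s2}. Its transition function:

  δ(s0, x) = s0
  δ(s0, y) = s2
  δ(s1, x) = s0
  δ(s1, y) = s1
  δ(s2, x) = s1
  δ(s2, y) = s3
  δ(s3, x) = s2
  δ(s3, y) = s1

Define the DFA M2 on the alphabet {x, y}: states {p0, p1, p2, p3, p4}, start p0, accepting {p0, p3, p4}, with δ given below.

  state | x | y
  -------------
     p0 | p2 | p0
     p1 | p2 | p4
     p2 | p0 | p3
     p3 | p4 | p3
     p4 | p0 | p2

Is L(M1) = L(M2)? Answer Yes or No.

No

The string yyx is accepted by M1 but rejected by M2.
So L(M1) ≠ L(M2).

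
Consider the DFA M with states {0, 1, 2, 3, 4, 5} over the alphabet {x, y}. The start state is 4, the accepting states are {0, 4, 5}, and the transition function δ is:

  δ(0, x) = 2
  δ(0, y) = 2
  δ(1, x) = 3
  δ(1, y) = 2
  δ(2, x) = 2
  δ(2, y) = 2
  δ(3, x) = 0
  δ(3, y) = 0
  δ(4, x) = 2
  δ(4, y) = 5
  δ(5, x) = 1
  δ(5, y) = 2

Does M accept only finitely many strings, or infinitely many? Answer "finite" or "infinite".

The useful states (reachable from 4 and able to reach an accepting state) are {0, 1, 3, 4, 5}.
Restricted to these states the transition graph has no cycle, so every accepting path has bounded length and L is finite.

finite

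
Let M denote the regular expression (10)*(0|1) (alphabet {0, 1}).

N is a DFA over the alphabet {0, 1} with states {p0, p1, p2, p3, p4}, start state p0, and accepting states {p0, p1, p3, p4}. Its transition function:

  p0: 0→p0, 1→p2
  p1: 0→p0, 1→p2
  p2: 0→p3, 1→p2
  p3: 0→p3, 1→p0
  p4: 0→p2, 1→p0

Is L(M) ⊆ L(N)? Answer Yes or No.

No

The string 1 is in L(M) but not in L(N).
So L(M) ⊄ L(N).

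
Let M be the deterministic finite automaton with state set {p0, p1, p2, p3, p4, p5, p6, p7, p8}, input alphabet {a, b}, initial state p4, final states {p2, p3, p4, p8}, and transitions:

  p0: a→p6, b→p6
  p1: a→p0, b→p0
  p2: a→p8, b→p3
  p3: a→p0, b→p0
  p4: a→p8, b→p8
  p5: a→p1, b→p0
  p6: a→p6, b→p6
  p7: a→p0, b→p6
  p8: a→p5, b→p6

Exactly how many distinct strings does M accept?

3

The useful subgraph on states {p4, p8} is acyclic, so L(M) is finite; the longest accepting path visits 2 useful states, giving maximum string length 1.
Counting accepting paths from p4 by length: 1 of length 0, 2 of length 1. Total 3.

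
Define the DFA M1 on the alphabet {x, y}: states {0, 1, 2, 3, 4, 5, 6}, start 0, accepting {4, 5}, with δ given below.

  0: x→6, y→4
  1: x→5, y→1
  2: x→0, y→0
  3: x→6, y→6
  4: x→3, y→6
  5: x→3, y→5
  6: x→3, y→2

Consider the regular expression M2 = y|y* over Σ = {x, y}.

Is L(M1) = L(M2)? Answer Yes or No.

No

The string xyxy is accepted by M1 but rejected by M2.
So L(M1) ≠ L(M2).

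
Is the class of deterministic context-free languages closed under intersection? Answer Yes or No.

No

DCFLs are closed under complement (normalise the DPDA to read all of its input, then flip the verdict). If they were also closed under intersection, De Morgan would make them closed under union; but {aⁿbⁿ : n≥0} and {aⁿb²ⁿ : n≥0} are DCFLs (push the a's; pop one per b, respectively one per two b's) whose union no deterministic PDA accepts: a DPDA for it would have a single run on aⁿb²ⁿ, accepting after the prefix aⁿbⁿ and accepting again after n more b's; an ordinary PDA that simulates it on a's and b's and, at any moment when it is accepting, may switch to reading only a fresh letter c while feeding each c to the simulation as a b, would accept aⁱbʲcᵏ (k≥1) exactly when both aⁱbʲ and aⁱbʲ⁺ᵏ are in the language, i.e. its language intersected with the regular set a*b*c⁺ would be exactly {aⁿbⁿcⁿ : n≥1} — impossible, since context-free languages are closed under intersection with regular sets and {aⁿbⁿcⁿ} is not context-free.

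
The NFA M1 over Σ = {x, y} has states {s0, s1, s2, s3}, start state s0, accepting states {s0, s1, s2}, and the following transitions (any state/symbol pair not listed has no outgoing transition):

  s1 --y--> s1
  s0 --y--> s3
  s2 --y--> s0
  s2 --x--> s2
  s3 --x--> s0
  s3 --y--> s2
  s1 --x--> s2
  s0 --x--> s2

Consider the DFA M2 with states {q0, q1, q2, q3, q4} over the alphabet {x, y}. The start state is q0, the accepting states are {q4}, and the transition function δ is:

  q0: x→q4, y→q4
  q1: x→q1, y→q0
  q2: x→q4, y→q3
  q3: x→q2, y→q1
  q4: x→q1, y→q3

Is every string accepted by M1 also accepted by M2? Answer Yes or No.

No

The empty string ε is in L(M1) but not in L(M2).
So L(M1) ⊄ L(M2).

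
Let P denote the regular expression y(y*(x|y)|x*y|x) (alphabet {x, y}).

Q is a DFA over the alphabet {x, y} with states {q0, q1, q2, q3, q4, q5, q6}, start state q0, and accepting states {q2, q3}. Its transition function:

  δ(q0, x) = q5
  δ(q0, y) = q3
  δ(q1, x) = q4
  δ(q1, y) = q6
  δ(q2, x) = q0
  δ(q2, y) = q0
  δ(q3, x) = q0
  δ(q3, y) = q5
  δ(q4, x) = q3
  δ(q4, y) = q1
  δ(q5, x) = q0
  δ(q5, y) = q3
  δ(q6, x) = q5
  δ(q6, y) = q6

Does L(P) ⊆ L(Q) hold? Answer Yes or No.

The string yx is in L(P) but not in L(Q).
So L(P) ⊄ L(Q).

No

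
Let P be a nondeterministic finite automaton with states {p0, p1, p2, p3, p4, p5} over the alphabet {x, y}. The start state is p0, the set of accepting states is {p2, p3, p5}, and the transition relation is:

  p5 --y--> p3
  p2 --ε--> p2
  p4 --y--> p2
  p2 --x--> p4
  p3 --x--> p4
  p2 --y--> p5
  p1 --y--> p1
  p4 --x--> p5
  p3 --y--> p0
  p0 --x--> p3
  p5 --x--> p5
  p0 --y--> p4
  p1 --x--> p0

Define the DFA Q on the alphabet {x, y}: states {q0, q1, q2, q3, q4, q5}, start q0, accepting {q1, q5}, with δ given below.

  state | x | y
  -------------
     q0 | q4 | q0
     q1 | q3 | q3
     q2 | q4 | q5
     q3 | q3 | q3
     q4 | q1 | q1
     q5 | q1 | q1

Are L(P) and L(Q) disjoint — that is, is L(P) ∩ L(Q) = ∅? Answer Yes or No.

No

The string yxx is accepted by both P and Q.
Hence L(P) ∩ L(Q) ≠ ∅.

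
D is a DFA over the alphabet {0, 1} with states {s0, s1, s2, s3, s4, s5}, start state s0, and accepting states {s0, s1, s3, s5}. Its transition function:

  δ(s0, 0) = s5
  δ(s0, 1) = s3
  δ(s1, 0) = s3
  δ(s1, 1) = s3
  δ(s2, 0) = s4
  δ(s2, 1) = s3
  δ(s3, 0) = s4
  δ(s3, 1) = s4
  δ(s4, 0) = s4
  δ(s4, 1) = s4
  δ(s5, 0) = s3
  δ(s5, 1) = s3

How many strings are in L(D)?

The useful subgraph on states {s0, s3, s5} is acyclic, so L(D) is finite; the longest accepting path visits 3 useful states, giving maximum string length 2.
Counting accepting paths from s0 by length: 1 of length 0, 2 of length 1, 2 of length 2. Total 5.

5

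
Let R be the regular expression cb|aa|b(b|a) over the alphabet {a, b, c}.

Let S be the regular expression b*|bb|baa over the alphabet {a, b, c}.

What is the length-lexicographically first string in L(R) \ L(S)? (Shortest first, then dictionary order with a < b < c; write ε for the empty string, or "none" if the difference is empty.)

The string aa is accepted by R but not by S.
No shorter string lies in the difference, and aa is the lexicographically first length-2 string in L(R) \ L(S).

aa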